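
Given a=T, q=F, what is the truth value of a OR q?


Disjunction is false only when both operands are false.
Substitute: a=T, q=F.
T OR F evaluates to T.

T


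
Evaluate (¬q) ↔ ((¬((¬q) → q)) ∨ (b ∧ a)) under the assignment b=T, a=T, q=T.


Substitute b=T, a=T, q=T:
¬q = F
¬q = F
(¬q) → q = F → T = T
¬((¬q) → q) = F
b ∧ a = T ∧ T = T
(¬((¬q) → q)) ∨ (b ∧ a) = F ∨ T = T
(¬q) ↔ ((¬((¬q) → q)) ∨ (b ∧ a)) = F ↔ T = F

F


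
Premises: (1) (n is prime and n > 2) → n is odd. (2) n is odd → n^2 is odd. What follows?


Hypothetical syllogism: from (P → Q) and (Q → R), infer (P → R).
Chain the two implications through the shared middle term 'n is odd'.

(n is prime and n > 2) → n^2 is odd


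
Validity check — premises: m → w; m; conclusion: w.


This matches the form of modus ponens: the conclusion follows in every model of the premises.

Valid.


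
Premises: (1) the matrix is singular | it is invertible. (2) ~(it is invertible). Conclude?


Disjunctive syllogism: from (P ∨ Q) and ¬P, infer Q.
One disjunct, 'it is invertible', is ruled out; the other must hold.

the matrix is singular


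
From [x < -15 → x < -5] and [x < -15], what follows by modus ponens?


Modus ponens: from (P → Q) and P, infer Q.
P = 'x < -15' is asserted, and P → Q holds, so Q follows.

x < -5.


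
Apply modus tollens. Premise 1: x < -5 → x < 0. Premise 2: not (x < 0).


Modus tollens: from (P → Q) and ¬Q, infer ¬P.
Q = 'x < 0' is denied; since P → Q, P must also fail.

Not (x < -5).


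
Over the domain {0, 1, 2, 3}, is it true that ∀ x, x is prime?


Evaluate the predicate on each element: 0:F, 1:F, 2:T, 3:T.
Counterexample x = 0 fails the predicate.

F


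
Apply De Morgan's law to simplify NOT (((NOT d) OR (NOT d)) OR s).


De Morgan: the negation of a disjunction is the conjunction of the negations.
Distribute NOT across OR, flipping it to AND, and negate each literal.

(d AND d) AND (NOT s)


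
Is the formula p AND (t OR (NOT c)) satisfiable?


Search for a satisfying assignment over {c, p, t}.
Try c=F, p=T, t=F: the formula evaluates to T.
A satisfying assignment exists.

Satisfiable.


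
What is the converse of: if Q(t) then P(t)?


The converse of (P → Q) is (Q → P). It is not in general equivalent to the original.
Here P = 'Q(t)' and Q = 'P(t)'.

If P(t), then Q(t).


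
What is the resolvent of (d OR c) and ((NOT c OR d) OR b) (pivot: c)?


The clauses contain complementary literals c and NOTc.
Resolution eliminates this pair and disjoins the remaining literals (merging duplicates).

(d OR b)


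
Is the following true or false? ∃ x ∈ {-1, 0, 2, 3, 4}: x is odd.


Evaluate the predicate on each element: -1:T, 0:F, 2:F, 3:T, 4:F.
Witness x = -1 satisfies the predicate.

T


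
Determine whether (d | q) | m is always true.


Build the truth table over {d, m, q}:
d | m | q | φ
-------------
False | False | False | False
True | False | False | True
False | True | False | True
True | True | False | True
False | False | True | True
True | False | True | True
False | True | True | True
True | True | True | True
Counterexample at row 1: with d=False, m=False, q=False, the formula is False.

No, it is not a tautology.


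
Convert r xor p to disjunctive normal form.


Step 1: r ⊕ p is true exactly when they disagree: (r ∧ ¬p) ∨ (¬r ∧ p).

(r & (~p)) | ((~r) & p)


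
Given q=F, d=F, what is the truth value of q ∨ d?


Disjunction is false only when both operands are false.
Substitute: q=F, d=F.
F ∨ F evaluates to F.

F


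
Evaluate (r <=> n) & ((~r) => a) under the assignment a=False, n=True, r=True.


Substitute a=False, n=True, r=True:
r <=> n = True <=> True = True
~r = False
(~r) => a = False => False = True
(r <=> n) & ((~r) => a) = True & True = True

True


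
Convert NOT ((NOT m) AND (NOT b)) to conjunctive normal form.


Step 1: Apply De Morgan: ¬((¬m) ∧ (¬b)) = ¬(¬m) ∨ ¬(¬b).
Step 2: Eliminate any double negations (¬¬X = X).

m OR b


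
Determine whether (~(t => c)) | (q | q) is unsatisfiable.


Truth table over {c, q, t}:
c | q | t | φ
-------------
False | False | False | False
True | False | False | False
False | True | False | True
True | True | False | True
False | False | True | True
True | False | True | False
False | True | True | True
True | True | True | True
Satisfying assignment at row 3: c=False, q=True, t=False gives True.

No, it is not a contradiction.


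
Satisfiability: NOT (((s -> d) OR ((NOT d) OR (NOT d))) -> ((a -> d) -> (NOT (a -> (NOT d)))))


Search for a satisfying assignment over {a, d, s}.
Try a=F, d=F, s=F: the formula evaluates to T.
A satisfying assignment exists.

Satisfiable.


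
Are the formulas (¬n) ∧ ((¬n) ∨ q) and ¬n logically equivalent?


Compare truth tables:
n | q | φ | ψ
-------------
F | F | T | T
T | F | F | F
F | T | T | T
T | T | F | F
The columns φ and ψ agree on every row.

Yes, they are logically equivalent.


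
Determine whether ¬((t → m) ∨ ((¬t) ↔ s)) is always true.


Build the truth table over {m, s, t}:
m | s | t | φ
-------------
F | F | F | F
T | F | F | F
F | T | F | F
T | T | F | F
F | F | T | F
T | F | T | F
F | T | T | T
T | T | T | F
Counterexample at row 1: with m=F, s=F, t=F, the formula is F.

No, it is not a tautology.


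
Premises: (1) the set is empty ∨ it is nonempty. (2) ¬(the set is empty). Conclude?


Disjunctive syllogism: from (P ∨ Q) and ¬P, infer Q.
One disjunct, 'the set is empty', is ruled out; the other must hold.

it is nonempty


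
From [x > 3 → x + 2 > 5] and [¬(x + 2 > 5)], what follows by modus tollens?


Modus tollens: from (P → Q) and ¬Q, infer ¬P.
Q = 'x + 2 > 5' is denied; since P → Q, P must also fail.

Not (x > 3).


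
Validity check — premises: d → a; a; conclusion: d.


This is affirming the consequent (fallacy). There exist truth assignments where the premises are all true but the conclusion is false.

Invalid.


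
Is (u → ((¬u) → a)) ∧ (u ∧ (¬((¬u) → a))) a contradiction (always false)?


Truth table over {a, u}:
a | u | φ
---------
F | F | F
T | F | F
F | T | F
T | T | F
Every row is false.

Yes, it is a contradiction.


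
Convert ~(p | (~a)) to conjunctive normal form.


Step 1: Apply De Morgan: ¬(p ∨ (¬a)) = ¬p ∧ ¬(¬a).
Step 2: Eliminate any double negations (¬¬X = X).

(~p) & a


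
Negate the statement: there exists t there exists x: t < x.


Negation flips each quantifier (∀↔∃) and negates the inner predicate.
¬(there exists t there exists x: φ) = for all t for all x: ¬φ.

for all t for all x: NOT(t < x)


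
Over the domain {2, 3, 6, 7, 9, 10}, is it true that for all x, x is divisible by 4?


Evaluate the predicate on each element: 2:F, 3:F, 6:F, 7:F, 9:F, 10:F.
Counterexample x = 2 fails the predicate.

F


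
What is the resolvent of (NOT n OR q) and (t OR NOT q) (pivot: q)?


The clauses contain complementary literals q and NOTq.
Resolution eliminates this pair and disjoins the remaining literals (merging duplicates).

(NOT n OR t)


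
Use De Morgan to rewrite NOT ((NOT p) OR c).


De Morgan: the negation of a disjunction is the conjunction of the negations.
Distribute NOT across OR, flipping it to AND, and negate each literal.

p AND (NOT c)


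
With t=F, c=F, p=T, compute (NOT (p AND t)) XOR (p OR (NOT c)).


Substitute t=F, c=F, p=T:
p AND t = T AND F = F
NOT (p AND t) = T
NOT c = T
p OR (NOT c) = T OR T = T
(NOT (p AND t)) XOR (p OR (NOT c)) = T XOR T = F

F


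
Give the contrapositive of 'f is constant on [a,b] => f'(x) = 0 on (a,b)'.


The contrapositive of (P → Q) is (¬Q → ¬P); it is logically equivalent to the original.
Here P = 'f is constant on [a,b]' and Q = 'f'(x) = 0 on (a,b)'.

If not (f'(x) = 0 on (a,b)), then not (f is constant on [a,b]).


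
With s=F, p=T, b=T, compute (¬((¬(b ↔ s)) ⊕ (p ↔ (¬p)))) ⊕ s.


Substitute s=F, p=T, b=T:
b ↔ s = T ↔ F = F
¬(b ↔ s) = T
¬p = F
p ↔ (¬p) = T ↔ F = F
(¬(b ↔ s)) ⊕ (p ↔ (¬p)) = T ⊕ F = T
¬((¬(b ↔ s)) ⊕ (p ↔ (¬p))) = F
(¬((¬(b ↔ s)) ⊕ (p ↔ (¬p)))) ⊕ s = F ⊕ F = F

F


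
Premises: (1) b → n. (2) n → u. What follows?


Hypothetical syllogism: from (P → Q) and (Q → R), infer (P → R).
Chain the two implications through the shared middle term 'n'.

b → u


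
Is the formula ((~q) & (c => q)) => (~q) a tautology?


Build the truth table over {c, q}:
c | q | φ
---------
False | False | True
True | False | True
False | True | True
True | True | True
Every row evaluates to true.

Yes, it is a tautology.


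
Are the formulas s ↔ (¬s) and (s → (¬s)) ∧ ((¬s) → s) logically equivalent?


Compare truth tables:
s | φ | ψ
---------
F | F | F
T | F | F
The columns φ and ψ agree on every row.

Yes, they are logically equivalent.


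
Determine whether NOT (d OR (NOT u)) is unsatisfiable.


Truth table over {d, u}:
d | u | φ
---------
F | F | F
T | F | F
F | T | T
T | T | F
Satisfying assignment at row 3: d=F, u=T gives T.

No, it is not a contradiction.


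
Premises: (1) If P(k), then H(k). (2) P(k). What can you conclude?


Modus ponens: from (P → Q) and P, infer Q.
P = 'P(k)' is asserted, and P → Q holds, so Q follows.

H(k).


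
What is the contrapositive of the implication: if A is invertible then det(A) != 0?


The contrapositive of (P → Q) is (¬Q → ¬P); it is logically equivalent to the original.
Here P = 'A is invertible' and Q = 'det(A) != 0'.

If not (det(A) != 0), then not (A is invertible).


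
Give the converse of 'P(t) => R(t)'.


The converse of (P → Q) is (Q → P). It is not in general equivalent to the original.
Here P = 'P(t)' and Q = 'R(t)'.

If R(t), then P(t).


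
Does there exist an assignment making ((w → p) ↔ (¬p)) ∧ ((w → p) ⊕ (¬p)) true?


Check all 4 assignments over {p, w}:
p | w | φ
---------
F | F | F
T | F | F
F | T | F
T | T | F
No assignment makes the formula true.

Unsatisfiable.


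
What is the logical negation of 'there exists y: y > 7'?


¬(for all x: φ) = there exists x: ¬φ, and ¬(there exists x: φ) = for all x: ¬φ.
Apply to the existential statement.

for all y: NOT(y > 7)


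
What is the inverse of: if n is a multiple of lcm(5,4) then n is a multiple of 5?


The inverse of (P → Q) is (¬P → ¬Q). It is equivalent to the converse, not to the original.
Here P = 'n is a multiple of lcm(5,4)' and Q = 'n is a multiple of 5'.

If not (n is a multiple of lcm(5,4)), then not (n is a multiple of 5).


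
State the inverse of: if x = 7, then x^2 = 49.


The inverse of (P → Q) is (¬P → ¬Q). It is equivalent to the converse, not to the original.
Here P = 'x = 7' and Q = 'x^2 = 49'.

If not (x = 7), then not (x^2 = 49).


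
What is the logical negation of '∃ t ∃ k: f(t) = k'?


Negation flips each quantifier (∀↔∃) and negates the inner predicate.
¬(∃ t ∃ k: φ) = ∀ t ∀ k: ¬φ.

∀ t ∀ k: ¬(f(t) = k)


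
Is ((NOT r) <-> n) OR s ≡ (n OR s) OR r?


Compare truth tables:
n | r | s | φ | ψ
-----------------
F | F | F | F | F
T | F | F | T | T
F | T | F | T | T
T | T | F | F | T
F | F | T | T | T
T | F | T | T | T
F | T | T | T | T
T | T | T | T | T
They differ at row 4 (n=T, r=T, s=F): φ=F but ψ=T.

No, they are not logically equivalent.


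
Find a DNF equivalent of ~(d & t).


Step 1: Apply De Morgan: ¬(d ∧ t) = ¬d ∨ ¬t.

(~d) | (~t)


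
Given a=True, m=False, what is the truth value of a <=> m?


Biconditional is true when both operands have the same truth value.
Substitute: a=True, m=False.
True <=> False evaluates to False.

False


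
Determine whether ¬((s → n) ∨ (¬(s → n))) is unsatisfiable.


Truth table over {n, s}:
n | s | φ
---------
F | F | F
T | F | F
F | T | F
T | T | F
Every row is false.

Yes, it is a contradiction.


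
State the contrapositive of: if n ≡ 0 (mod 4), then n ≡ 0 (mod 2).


The contrapositive of (P → Q) is (¬Q → ¬P); it is logically equivalent to the original.
Here P = 'n ≡ 0 (mod 4)' and Q = 'n ≡ 0 (mod 2)'.

If not (n ≡ 0 (mod 2)), then not (n ≡ 0 (mod 4)).


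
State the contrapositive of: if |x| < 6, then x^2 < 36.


The contrapositive of (P → Q) is (¬Q → ¬P); it is logically equivalent to the original.
Here P = '|x| < 6' and Q = 'x^2 < 36'.

If not (x^2 < 36), then not (|x| < 6).


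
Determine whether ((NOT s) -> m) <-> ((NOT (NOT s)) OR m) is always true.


Build the truth table over {m, s}:
m | s | φ
---------
F | F | T
T | F | T
F | T | T
T | T | T
Every row evaluates to true.

Yes, it is a tautology.


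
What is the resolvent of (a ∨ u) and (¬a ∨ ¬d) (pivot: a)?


The clauses contain complementary literals a and ¬a.
Resolution eliminates this pair and disjoins the remaining literals (merging duplicates).

(u ∨ ¬d)


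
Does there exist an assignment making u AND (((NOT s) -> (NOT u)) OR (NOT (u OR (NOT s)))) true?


Search for a satisfying assignment over {s, u}.
Try s=T, u=T: the formula evaluates to T.
A satisfying assignment exists.

Satisfiable.


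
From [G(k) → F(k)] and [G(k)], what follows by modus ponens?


Modus ponens: from (P → Q) and P, infer Q.
P = 'G(k)' is asserted, and P → Q holds, so Q follows.

F(k).


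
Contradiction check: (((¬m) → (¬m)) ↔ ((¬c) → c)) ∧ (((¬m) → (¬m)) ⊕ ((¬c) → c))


Truth table over {c, m}:
c | m | φ
---------
F | F | F
T | F | F
F | T | F
T | T | F
Every row is false.

Yes, it is a contradiction.


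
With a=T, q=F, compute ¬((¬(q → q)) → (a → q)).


Substitute a=T, q=F:
q → q = F → F = T
¬(q → q) = F
a → q = T → F = F
(¬(q → q)) → (a → q) = F → F = T
¬((¬(q → q)) → (a → q)) = F

F


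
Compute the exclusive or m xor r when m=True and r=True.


Exclusive or is true when exactly one operand is true.
Substitute: m=True, r=True.
True xor True evaluates to False.

False


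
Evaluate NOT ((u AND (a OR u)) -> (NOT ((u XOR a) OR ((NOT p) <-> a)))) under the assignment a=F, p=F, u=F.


Substitute a=F, p=F, u=F:
a OR u = F OR F = F
u AND (a OR u) = F AND F = F
u XOR a = F XOR F = F
NOT p = T
(NOT p) <-> a = T <-> F = F
(u XOR a) OR ((NOT p) <-> a) = F OR F = F
NOT ((u XOR a) OR ((NOT p) <-> a)) = T
(u AND (a OR u)) -> (NOT ((u XOR a) OR ((NOT p) <-> a))) = F -> T = T
NOT ((u AND (a OR u)) -> (NOT ((u XOR a) OR ((NOT p) <-> a)))) = F

F


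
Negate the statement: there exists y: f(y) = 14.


¬(for all x: φ) = there exists x: ¬φ, and ¬(there exists x: φ) = for all x: ¬φ.
Apply to the existential statement.

for all y: NOT(f(y) = 14)


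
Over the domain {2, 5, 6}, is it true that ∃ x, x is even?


Evaluate the predicate on each element: 2:T, 5:F, 6:T.
Witness x = 2 satisfies the predicate.

T


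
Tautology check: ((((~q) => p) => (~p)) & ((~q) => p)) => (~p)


Build the truth table over {p, q}:
p | q | φ
---------
False | False | True
True | False | True
False | True | True
True | True | True
Every row evaluates to true.

Yes, it is a tautology.


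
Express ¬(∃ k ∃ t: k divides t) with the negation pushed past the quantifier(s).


Negation flips each quantifier (∀↔∃) and negates the inner predicate.
¬(∃ k ∃ t: φ) = ∀ k ∀ t: ¬φ.

∀ k ∀ t: ¬(k divides t)


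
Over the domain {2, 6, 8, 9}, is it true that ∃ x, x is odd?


Evaluate the predicate on each element: 2:F, 6:F, 8:F, 9:T.
Witness x = 9 satisfies the predicate.

T


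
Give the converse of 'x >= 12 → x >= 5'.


The converse of (P → Q) is (Q → P). It is not in general equivalent to the original.
Here P = 'x >= 12' and Q = 'x >= 5'.

If x >= 5, then x >= 12.


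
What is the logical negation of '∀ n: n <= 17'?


¬(∀ x: φ) = ∃ x: ¬φ, and ¬(∃ x: φ) = ∀ x: ¬φ.
Apply to the universal statement.

∃ n: ¬(n <= 17)


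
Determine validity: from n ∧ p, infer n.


This matches the form of conjunction elimination: the conclusion follows in every model of the premises.

Valid.


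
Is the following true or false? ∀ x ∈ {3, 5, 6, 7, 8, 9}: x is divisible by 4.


Evaluate the predicate on each element: 3:F, 5:F, 6:F, 7:F, 8:T, 9:F.
Counterexample x = 3 fails the predicate.

F


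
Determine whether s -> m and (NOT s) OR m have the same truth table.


Compare truth tables:
m | s | φ | ψ
-------------
F | F | T | T
T | F | T | T
F | T | F | F
T | T | T | T
The columns φ and ψ agree on every row.

Yes, they are logically equivalent.


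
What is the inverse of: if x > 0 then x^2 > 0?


The inverse of (P → Q) is (¬P → ¬Q). It is equivalent to the converse, not to the original.
Here P = 'x > 0' and Q = 'x^2 > 0'.

If not (x > 0), then not (x^2 > 0).


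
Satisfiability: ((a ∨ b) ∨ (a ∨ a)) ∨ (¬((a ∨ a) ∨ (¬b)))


Search for a satisfying assignment over {a, b}.
Try a=T, b=F: the formula evaluates to T.
A satisfying assignment exists.

Satisfiable.


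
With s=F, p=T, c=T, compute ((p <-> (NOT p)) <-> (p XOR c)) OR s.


Substitute s=F, p=T, c=T:
NOT p = F
p <-> (NOT p) = T <-> F = F
p XOR c = T XOR T = F
(p <-> (NOT p)) <-> (p XOR c) = F <-> F = T
((p <-> (NOT p)) <-> (p XOR c)) OR s = T OR F = T

T


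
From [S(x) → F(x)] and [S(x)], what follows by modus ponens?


Modus ponens: from (P → Q) and P, infer Q.
P = 'S(x)' is asserted, and P → Q holds, so Q follows.

F(x).


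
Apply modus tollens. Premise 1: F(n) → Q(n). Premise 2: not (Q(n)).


Modus tollens: from (P → Q) and ¬Q, infer ¬P.
Q = 'Q(n)' is denied; since P → Q, P must also fail.

Not (F(n)).


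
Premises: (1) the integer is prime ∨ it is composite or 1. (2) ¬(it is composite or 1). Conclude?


Disjunctive syllogism: from (P ∨ Q) and ¬P, infer Q.
One disjunct, 'it is composite or 1', is ruled out; the other must hold.

the integer is prime


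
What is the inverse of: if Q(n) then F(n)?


The inverse of (P → Q) is (¬P → ¬Q). It is equivalent to the converse, not to the original.
Here P = 'Q(n)' and Q = 'F(n)'.

If not (Q(n)), then not (F(n)).


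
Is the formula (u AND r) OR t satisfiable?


Search for a satisfying assignment over {r, t, u}.
Try r=F, t=T, u=F: the formula evaluates to T.
A satisfying assignment exists.

Satisfiable.


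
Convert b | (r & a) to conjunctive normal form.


Step 1: Distribute ∨ over ∧: b ∨ (r ∧ a) = (b ∨ r) ∧ (b ∨ a).

(b | r) & (b | a)


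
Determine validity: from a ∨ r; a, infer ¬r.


This is affirming a disjunct (fallacy). There exist truth assignments where the premises are all true but the conclusion is false.

Invalid.


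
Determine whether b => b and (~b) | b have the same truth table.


Compare truth tables:
b | φ | ψ
---------
False | True | True
True | True | True
The columns φ and ψ agree on every row.

Yes, they are logically equivalent.


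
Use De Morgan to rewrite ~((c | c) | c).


De Morgan: the negation of a disjunction is the conjunction of the negations.
Distribute ~ across |, flipping it to &, and negate each literal.

((~c) & (~c)) & (~c)


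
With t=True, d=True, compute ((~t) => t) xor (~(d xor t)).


Substitute t=True, d=True:
~t = False
(~t) => t = False => True = True
d xor t = True xor True = False
~(d xor t) = True
((~t) => t) xor (~(d xor t)) = True xor True = False

False


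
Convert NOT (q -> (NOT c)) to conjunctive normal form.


Step 1: Rewrite q → (¬c) as ¬q ∨ (¬c).
Step 2: Negate: ¬(¬q ∨ (¬c)) = q ∧ ¬(¬c) (De Morgan + double negation).
Step 3: Eliminate any double negations (¬¬X = X).

q AND c


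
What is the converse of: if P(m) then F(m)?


The converse of (P → Q) is (Q → P). It is not in general equivalent to the original.
Here P = 'P(m)' and Q = 'F(m)'.

If F(m), then P(m).


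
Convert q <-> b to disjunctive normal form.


Step 1: q ↔ b is true exactly when both agree: (q ∧ b) ∨ (¬q ∧ ¬b).

(q AND b) OR ((NOT q) AND (NOT b))


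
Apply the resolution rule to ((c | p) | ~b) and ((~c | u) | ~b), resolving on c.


The clauses contain complementary literals c and ~c.
Resolution eliminates this pair and disjoins the remaining literals (merging duplicates).

((p | ~b) | u)


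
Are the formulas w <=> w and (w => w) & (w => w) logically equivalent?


Compare truth tables:
w | φ | ψ
---------
False | True | True
True | True | True
The columns φ and ψ agree on every row.

Yes, they are logically equivalent.


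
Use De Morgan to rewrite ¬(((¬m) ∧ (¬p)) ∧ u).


De Morgan: the negation of a conjunction is the disjunction of the negations.
Distribute ¬ across ∧, flipping it to ∨, and negate each literal.

(m ∨ p) ∨ (¬u)


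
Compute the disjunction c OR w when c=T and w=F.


Disjunction is false only when both operands are false.
Substitute: c=T, w=F.
T OR F evaluates to T.

T


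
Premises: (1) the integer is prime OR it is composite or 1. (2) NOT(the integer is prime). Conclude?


Disjunctive syllogism: from (P ∨ Q) and ¬P, infer Q.
One disjunct, 'the integer is prime', is ruled out; the other must hold.

it is composite or 1


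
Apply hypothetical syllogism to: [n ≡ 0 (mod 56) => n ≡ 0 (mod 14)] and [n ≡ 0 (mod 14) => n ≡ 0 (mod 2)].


Hypothetical syllogism: from (P → Q) and (Q → R), infer (P → R).
Chain the two implications through the shared middle term 'n ≡ 0 (mod 14)'.

n ≡ 0 (mod 56) => n ≡ 0 (mod 2)


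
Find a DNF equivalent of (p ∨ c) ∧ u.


Step 1: Distribute ∧ over ∨: (p ∨ c) ∧ u = (p ∧ u) ∨ (c ∧ u).

(p ∧ u) ∨ (c ∧ u)


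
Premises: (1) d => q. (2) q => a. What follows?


Hypothetical syllogism: from (P → Q) and (Q → R), infer (P → R).
Chain the two implications through the shared middle term 'q'.

d => a


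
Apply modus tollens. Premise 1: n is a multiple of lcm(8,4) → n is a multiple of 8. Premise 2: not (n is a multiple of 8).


Modus tollens: from (P → Q) and ¬Q, infer ¬P.
Q = 'n is a multiple of 8' is denied; since P → Q, P must also fail.

Not (n is a multiple of lcm(8,4)).


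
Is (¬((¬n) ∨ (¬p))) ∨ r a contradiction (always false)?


Truth table over {n, p, r}:
n | p | r | φ
-------------
F | F | F | F
T | F | F | F
F | T | F | F
T | T | F | T
F | F | T | T
T | F | T | T
F | T | T | T
T | T | T | T
Satisfying assignment at row 4: n=T, p=T, r=F gives T.

No, it is not a contradiction.


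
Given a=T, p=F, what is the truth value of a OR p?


Disjunction is false only when both operands are false.
Substitute: a=T, p=F.
T OR F evaluates to T.

T


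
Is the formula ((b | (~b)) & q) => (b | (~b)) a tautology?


Build the truth table over {b, q}:
b | q | φ
---------
False | False | True
True | False | True
False | True | True
True | True | True
Every row evaluates to true.

Yes, it is a tautology.


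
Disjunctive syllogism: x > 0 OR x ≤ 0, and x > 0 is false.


Disjunctive syllogism: from (P ∨ Q) and ¬P, infer Q.
One disjunct, 'x > 0', is ruled out; the other must hold.

x ≤ 0


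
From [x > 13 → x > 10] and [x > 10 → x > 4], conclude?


Hypothetical syllogism: from (P → Q) and (Q → R), infer (P → R).
Chain the two implications through the shared middle term 'x > 10'.

x > 13 → x > 4


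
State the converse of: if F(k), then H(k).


The converse of (P → Q) is (Q → P). It is not in general equivalent to the original.
Here P = 'F(k)' and Q = 'H(k)'.

If H(k), then F(k).


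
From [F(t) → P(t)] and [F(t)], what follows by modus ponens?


Modus ponens: from (P → Q) and P, infer Q.
P = 'F(t)' is asserted, and P → Q holds, so Q follows.

P(t).


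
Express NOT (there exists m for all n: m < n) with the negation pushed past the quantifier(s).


Negation flips each quantifier (∀↔∃) and negates the inner predicate.
¬(there exists m for all n: φ) = for all m there exists n: ¬φ.

for all m there exists n: NOT(m < n)


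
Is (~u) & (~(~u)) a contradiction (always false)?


Truth table over {u}:
u | φ
-----
False | False
True | False
Every row is false.

Yes, it is a contradiction.


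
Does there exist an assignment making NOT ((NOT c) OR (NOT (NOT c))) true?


Check all 2 assignments over {c}:
c | φ
-----
F | F
T | F
No assignment makes the formula true.

Unsatisfiable.


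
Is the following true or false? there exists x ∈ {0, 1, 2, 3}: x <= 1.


Evaluate the predicate on each element: 0:T, 1:T, 2:F, 3:F.
Witness x = 0 satisfies the predicate.

T


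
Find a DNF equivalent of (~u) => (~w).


Step 1: Rewrite (¬u) → (¬w) as ¬(¬u) ∨ (¬w).
Step 2: Eliminate any double negations (¬¬X = X).

u | (~w)


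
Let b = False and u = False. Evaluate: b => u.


Implication is false only when antecedent is true and consequent is false.
Substitute: b=False, u=False.
False => False evaluates to True.

True


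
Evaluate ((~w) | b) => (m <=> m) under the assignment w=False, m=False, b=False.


Substitute w=False, m=False, b=False:
~w = True
(~w) | b = True | False = True
m <=> m = False <=> False = True
((~w) | b) => (m <=> m) = True => True = True

True


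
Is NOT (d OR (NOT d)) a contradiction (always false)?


Truth table over {d}:
d | φ
-----
F | F
T | F
Every row is false.

Yes, it is a contradiction.


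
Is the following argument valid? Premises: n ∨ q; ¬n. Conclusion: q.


This matches the form of disjunctive syllogism: the conclusion follows in every model of the premises.

Valid.


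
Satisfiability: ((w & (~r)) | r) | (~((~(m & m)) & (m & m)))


Search for a satisfying assignment over {m, r, w}.
Try m=False, r=False, w=False: the formula evaluates to True.
A satisfying assignment exists.

Satisfiable.


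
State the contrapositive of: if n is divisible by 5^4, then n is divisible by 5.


The contrapositive of (P → Q) is (¬Q → ¬P); it is logically equivalent to the original.
Here P = 'n is divisible by 5^4' and Q = 'n is divisible by 5'.

If not (n is divisible by 5), then not (n is divisible by 5^4).


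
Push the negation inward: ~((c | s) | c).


De Morgan: the negation of a disjunction is the conjunction of the negations.
Distribute ~ across |, flipping it to &, and negate each literal.

((~c) & (~s)) & (~c)


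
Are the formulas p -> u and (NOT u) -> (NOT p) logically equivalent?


Compare truth tables:
p | u | φ | ψ
-------------
F | F | T | T
T | F | F | F
F | T | T | T
T | T | T | T
The columns φ and ψ agree on every row.

Yes, they are logically equivalent.


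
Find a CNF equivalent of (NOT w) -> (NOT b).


Step 1: Rewrite (¬w) → (¬b) as ¬(¬w) ∨ (¬b).
Step 2: Eliminate any double negations (¬¬X = X).

w OR (NOT b)


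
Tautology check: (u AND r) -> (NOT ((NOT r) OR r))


Build the truth table over {r, u}:
r | u | φ
---------
F | F | T
T | F | T
F | T | T
T | T | F
Counterexample at row 4: with r=T, u=T, the formula is F.

No, it is not a tautology.


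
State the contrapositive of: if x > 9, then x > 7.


The contrapositive of (P → Q) is (¬Q → ¬P); it is logically equivalent to the original.
Here P = 'x > 9' and Q = 'x > 7'.

If not (x > 7), then not (x > 9).


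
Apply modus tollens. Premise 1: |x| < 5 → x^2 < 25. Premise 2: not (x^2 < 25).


Modus tollens: from (P → Q) and ¬Q, infer ¬P.
Q = 'x^2 < 25' is denied; since P → Q, P must also fail.

Not (|x| < 5).


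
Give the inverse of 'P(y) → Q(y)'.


The inverse of (P → Q) is (¬P → ¬Q). It is equivalent to the converse, not to the original.
Here P = 'P(y)' and Q = 'Q(y)'.

If not (P(y)), then not (Q(y)).


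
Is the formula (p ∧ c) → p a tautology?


Build the truth table over {c, p}:
c | p | φ
---------
F | F | T
T | F | T
F | T | T
T | T | T
Every row evaluates to true.

Yes, it is a tautology.


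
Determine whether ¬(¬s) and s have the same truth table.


Compare truth tables:
s | φ | ψ
---------
F | F | F
T | T | T
The columns φ and ψ agree on every row.

Yes, they are logically equivalent.


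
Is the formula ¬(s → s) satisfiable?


Check all 2 assignments over {s}:
s | φ
-----
F | F
T | F
No assignment makes the formula true.

Unsatisfiable.


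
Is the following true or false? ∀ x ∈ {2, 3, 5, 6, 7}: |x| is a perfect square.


Evaluate the predicate on each element: 2:F, 3:F, 5:F, 6:F, 7:F.
Counterexample x = 2 fails the predicate.

F


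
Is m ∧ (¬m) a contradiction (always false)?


Truth table over {m}:
m | φ
-----
F | F
T | F
Every row is false.

Yes, it is a contradiction.


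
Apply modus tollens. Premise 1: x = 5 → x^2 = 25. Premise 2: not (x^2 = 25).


Modus tollens: from (P → Q) and ¬Q, infer ¬P.
Q = 'x^2 = 25' is denied; since P → Q, P must also fail.

Not (x = 5).


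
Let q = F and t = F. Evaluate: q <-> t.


Biconditional is true when both operands have the same truth value.
Substitute: q=F, t=F.
F <-> F evaluates to T.

T


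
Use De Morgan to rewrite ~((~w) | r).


De Morgan: the negation of a disjunction is the conjunction of the negations.
Distribute ~ across |, flipping it to &, and negate each literal.

w & (~r)


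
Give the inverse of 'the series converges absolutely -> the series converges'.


The inverse of (P → Q) is (¬P → ¬Q). It is equivalent to the converse, not to the original.
Here P = 'the series converges absolutely' and Q = 'the series converges'.

If not (the series converges absolutely), then not (the series converges).


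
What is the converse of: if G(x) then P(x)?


The converse of (P → Q) is (Q → P). It is not in general equivalent to the original.
Here P = 'G(x)' and Q = 'P(x)'.

If P(x), then G(x).


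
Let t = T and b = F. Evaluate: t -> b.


Implication is false only when antecedent is true and consequent is false.
Substitute: t=T, b=F.
T -> F evaluates to F.

F


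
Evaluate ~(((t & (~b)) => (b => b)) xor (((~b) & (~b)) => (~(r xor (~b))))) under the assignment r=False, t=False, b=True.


Substitute r=False, t=False, b=True:
… (earlier sub-steps elided)
(t & (~b)) => (b => b) = False => True = True
~b = False
~b = False
(~b) & (~b) = False & False = False
~b = False
r xor (~b) = False xor False = False
~(r xor (~b)) = True
((~b) & (~b)) => (~(r xor (~b))) = False => True = True
((t & (~b)) => (b => b)) xor (((~b) & (~b)) => (~(r xor (~b)))) = True xor True = False
~(((t & (~b)) => (b => b)) xor (((~b) & (~b)) => (~(r xor (~b))))) = True

True


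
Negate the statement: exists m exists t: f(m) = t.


Negation flips each quantifier (∀↔∃) and negates the inner predicate.
¬(exists m exists t: φ) = forall m forall t: ¬φ.

forall m forall t: ~(f(m) = t)


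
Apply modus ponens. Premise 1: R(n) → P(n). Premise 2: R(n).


Modus ponens: from (P → Q) and P, infer Q.
P = 'R(n)' is asserted, and P → Q holds, so Q follows.

P(n).


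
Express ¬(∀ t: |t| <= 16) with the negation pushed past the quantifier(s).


¬(∀ x: φ) = ∃ x: ¬φ, and ¬(∃ x: φ) = ∀ x: ¬φ.
Apply to the universal statement.

∃ t: ¬(|t| <= 16)


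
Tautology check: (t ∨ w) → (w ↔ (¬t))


Build the truth table over {t, w}:
t | w | φ
---------
F | F | T
T | F | T
F | T | T
T | T | F
Counterexample at row 4: with t=T, w=T, the formula is F.

No, it is not a tautology.


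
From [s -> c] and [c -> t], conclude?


Hypothetical syllogism: from (P → Q) and (Q → R), infer (P → R).
Chain the two implications through the shared middle term 'c'.

s -> t


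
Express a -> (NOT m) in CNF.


Step 1: Rewrite a → (¬m) as ¬a ∨ (¬m).

(NOT a) OR (NOT m)


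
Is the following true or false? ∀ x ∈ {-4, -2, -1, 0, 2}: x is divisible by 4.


Evaluate the predicate on each element: -4:T, -2:F, -1:F, 0:T, 2:F.
Counterexample x = -2 fails the predicate.

F


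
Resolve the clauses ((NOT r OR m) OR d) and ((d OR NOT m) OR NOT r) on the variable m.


The clauses contain complementary literals m and NOTm.
Resolution eliminates this pair and disjoins the remaining literals (merging duplicates).

(d OR NOT r)


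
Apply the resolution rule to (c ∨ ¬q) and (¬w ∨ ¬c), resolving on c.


The clauses contain complementary literals c and ¬c.
Resolution eliminates this pair and disjoins the remaining literals (merging duplicates).

(¬q ∨ ¬w)


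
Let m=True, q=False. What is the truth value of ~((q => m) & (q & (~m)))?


Substitute m=True, q=False:
q => m = False => True = True
~m = False
q & (~m) = False & False = False
(q => m) & (q & (~m)) = True & False = False
~((q => m) & (q & (~m))) = True

True


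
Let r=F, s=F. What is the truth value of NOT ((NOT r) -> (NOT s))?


Substitute r=F, s=F:
NOT r = T
NOT s = T
(NOT r) -> (NOT s) = T -> T = T
NOT ((NOT r) -> (NOT s)) = F

F


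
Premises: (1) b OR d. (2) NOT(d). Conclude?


Disjunctive syllogism: from (P ∨ Q) and ¬P, infer Q.
One disjunct, 'd', is ruled out; the other must hold.

b


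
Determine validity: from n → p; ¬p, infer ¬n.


This matches the form of modus tollens: the conclusion follows in every model of the premises.

Valid.


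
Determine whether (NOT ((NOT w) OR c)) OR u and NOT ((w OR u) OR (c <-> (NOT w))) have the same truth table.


Compare truth tables:
c | u | w | φ | ψ
-----------------
F | F | F | F | T
T | F | F | F | F
F | T | F | T | F
T | T | F | T | F
F | F | T | T | F
T | F | T | F | F
F | T | T | T | F
T | T | T | T | F
They differ at row 1 (c=F, u=F, w=F): φ=F but ψ=T.

No, they are not logically equivalent.


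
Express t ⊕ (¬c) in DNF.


Step 1: t ⊕ (¬c) is true exactly when they disagree: (t ∧ ¬(¬c)) ∨ (¬t ∧ (¬c)).
Step 2: Eliminate any double negations (¬¬X = X).

(t ∧ c) ∨ ((¬t) ∧ (¬c))


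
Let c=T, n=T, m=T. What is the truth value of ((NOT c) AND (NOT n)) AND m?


Substitute c=T, n=T, m=T:
NOT c = F
NOT n = F
(NOT c) AND (NOT n) = F AND F = F
((NOT c) AND (NOT n)) AND m = F AND T = F

F


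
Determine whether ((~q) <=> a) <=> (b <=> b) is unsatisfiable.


Truth table over {a, b, q}:
a | b | q | φ
-------------
False | False | False | False
True | False | False | True
False | True | False | False
True | True | False | True
False | False | True | True
True | False | True | False
False | True | True | True
True | True | True | False
Satisfying assignment at row 2: a=True, b=False, q=False gives True.

No, it is not a contradiction.


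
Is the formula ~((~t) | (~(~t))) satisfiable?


Check all 2 assignments over {t}:
t | φ
-----
False | False
True | False
No assignment makes the formula true.

Unsatisfiable.


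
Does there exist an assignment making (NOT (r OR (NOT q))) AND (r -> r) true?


Search for a satisfying assignment over {q, r}.
Try q=T, r=F: the formula evaluates to T.
A satisfying assignment exists.

Satisfiable.


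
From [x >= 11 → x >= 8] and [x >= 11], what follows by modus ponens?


Modus ponens: from (P → Q) and P, infer Q.
P = 'x >= 11' is asserted, and P → Q holds, so Q follows.

x >= 8.


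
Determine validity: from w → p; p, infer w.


This is affirming the consequent (fallacy). There exist truth assignments where the premises are all true but the conclusion is false.

Invalid.


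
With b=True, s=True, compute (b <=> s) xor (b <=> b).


Substitute b=True, s=True:
b <=> s = True <=> True = True
b <=> b = True <=> True = True
(b <=> s) xor (b <=> b) = True xor True = False

False


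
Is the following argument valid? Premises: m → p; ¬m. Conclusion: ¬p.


This is denying the antecedent (fallacy). There exist truth assignments where the premises are all true but the conclusion is false.

Invalid.


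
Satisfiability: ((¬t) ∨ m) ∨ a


Search for a satisfying assignment over {a, m, t}.
Try a=F, m=F, t=F: the formula evaluates to T.
A satisfying assignment exists.

Satisfiable.


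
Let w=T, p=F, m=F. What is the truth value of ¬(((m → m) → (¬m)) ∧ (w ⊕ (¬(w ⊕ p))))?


Substitute w=T, p=F, m=F:
m → m = F → F = T
¬m = T
(m → m) → (¬m) = T → T = T
w ⊕ p = T ⊕ F = T
¬(w ⊕ p) = F
w ⊕ (¬(w ⊕ p)) = T ⊕ F = T
((m → m) → (¬m)) ∧ (w ⊕ (¬(w ⊕ p))) = T ∧ T = T
¬(((m → m) → (¬m)) ∧ (w ⊕ (¬(w ⊕ p)))) = F

F


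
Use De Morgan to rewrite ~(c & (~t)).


De Morgan: the negation of a conjunction is the disjunction of the negations.
Distribute ~ across &, flipping it to |, and negate each literal.

(~c) | t


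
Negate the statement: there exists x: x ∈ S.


¬(for all x: φ) = there exists x: ¬φ, and ¬(there exists x: φ) = for all x: ¬φ.
Apply to the existential statement.

for all x: NOT(x ∈ S)


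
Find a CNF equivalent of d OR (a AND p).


Step 1: Distribute ∨ over ∧: d ∨ (a ∧ p) = (d ∨ a) ∧ (d ∨ p).

(d OR a) AND (d OR p)


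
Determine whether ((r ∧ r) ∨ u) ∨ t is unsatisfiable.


Truth table over {r, t, u}:
r | t | u | φ
-------------
F | F | F | F
T | F | F | T
F | T | F | T
T | T | F | T
F | F | T | T
T | F | T | T
F | T | T | T
T | T | T | T
Satisfying assignment at row 2: r=T, t=F, u=F gives T.

No, it is not a contradiction.


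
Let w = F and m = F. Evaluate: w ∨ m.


Disjunction is false only when both operands are false.
Substitute: w=F, m=F.
F ∨ F evaluates to F.

F


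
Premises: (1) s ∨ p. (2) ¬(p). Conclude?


Disjunctive syllogism: from (P ∨ Q) and ¬P, infer Q.
One disjunct, 'p', is ruled out; the other must hold.

s


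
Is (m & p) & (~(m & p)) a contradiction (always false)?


Truth table over {m, p}:
m | p | φ
---------
False | False | False
True | False | False
False | True | False
True | True | False
Every row is false.

Yes, it is a contradiction.


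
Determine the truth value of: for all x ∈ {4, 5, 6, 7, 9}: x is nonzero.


Evaluate the predicate on each element: 4:T, 5:T, 6:T, 7:T, 9:T.
Every element satisfies the predicate.

T


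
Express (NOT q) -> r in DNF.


Step 1: Rewrite (¬q) → r as ¬(¬q) ∨ r.
Step 2: Eliminate any double negations (¬¬X = X).

q OR r


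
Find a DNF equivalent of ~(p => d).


Step 1: Rewrite implication then negate: ¬(¬p ∨ d) = p ∧ ¬d.

p & (~d)


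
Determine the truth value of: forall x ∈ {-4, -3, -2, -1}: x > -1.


Evaluate the predicate on each element: -4:False, -3:False, -2:False, -1:False.
Counterexample x = -4 fails the predicate.

False


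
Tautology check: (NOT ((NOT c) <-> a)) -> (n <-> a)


Build the truth table over {a, c, n}:
a | c | n | φ
-------------
F | F | F | T
T | F | F | T
F | T | F | T
T | T | F | F
F | F | T | F
T | F | T | T
F | T | T | T
T | T | T | T
Counterexample at row 4: with a=T, c=T, n=F, the formula is F.

No, it is not a tautology.


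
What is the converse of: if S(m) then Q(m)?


The converse of (P → Q) is (Q → P). It is not in general equivalent to the original.
Here P = 'S(m)' and Q = 'Q(m)'.

If Q(m), then S(m).


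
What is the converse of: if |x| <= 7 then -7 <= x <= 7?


The converse of (P → Q) is (Q → P). It is not in general equivalent to the original.
Here P = '|x| <= 7' and Q = '-7 <= x <= 7'.

If -7 <= x <= 7, then |x| <= 7.


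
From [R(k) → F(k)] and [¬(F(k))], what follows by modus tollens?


Modus tollens: from (P → Q) and ¬Q, infer ¬P.
Q = 'F(k)' is denied; since P → Q, P must also fail.

Not (R(k)).


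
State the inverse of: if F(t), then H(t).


The inverse of (P → Q) is (¬P → ¬Q). It is equivalent to the converse, not to the original.
Here P = 'F(t)' and Q = 'H(t)'.

If not (F(t)), then not (H(t)).
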